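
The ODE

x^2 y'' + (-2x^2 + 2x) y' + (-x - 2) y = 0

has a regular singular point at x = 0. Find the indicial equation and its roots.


Divide by x^2 to reach normal form y'' + P_1(x) y' + P_2(x) y = 0 with P_1(x) = -2 + 2/x and P_2(x) = -1/x - 2/x^2.
x = 0 is a singular point because the y'-coefficient -2 + 2/x has a pole at x = 0 and the y-coefficient -1/x - 2/x^2 has a pole at x = 0.
It is a regular singular point because x P_1(x) = p(x) = 2 - 2x and x^2 P_2(x) = q(x) = -x - 2 are polynomials, hence analytic at x = 0.
p(0) = 2,  q(0) = -2.
Indicial equation: r(r-1) + p(0) r + q(0) = 0, i.e. r^2 + (p(0) - 1) r + q(0) = 0, i.e. r^2 + 1 r - 2 = 0.
Discriminant: (1)^2 - 4(-2) = 9, so r = (-1 ± 3)/2.
Solving: r_1 = 1, r_2 = -2.

indicial: r^2 + 1 r - 2 = 0; roots r_1 = 1, r_2 = -2


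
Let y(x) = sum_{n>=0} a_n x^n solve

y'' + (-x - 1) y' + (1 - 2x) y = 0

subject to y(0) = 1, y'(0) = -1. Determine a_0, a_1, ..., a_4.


Ansatz: y(x) = sum_{n>=0} a_n x^n, so y'(x) = sum_{n>=1} n a_n x^(n-1) and y''(x) = sum_{n>=2} n(n-1) a_n x^(n-2).
Substitute into P(x) y'' + Q(x) y' + R(x) y = 0 with P(x) = 1, Q(x) = -x - 1, R(x) = 1 - 2x, and match powers of x.
Initial conditions: a_0 = 1, a_1 = -1.
Setting the coefficient of each power of x to zero and solving order by order (substituting the coefficients already found):
  x^0: 2 a_2 - a_1 + a_0 = 0  ->  2 a_2 = a_1 - a_0 = -2  ->  a_2 = -1
  x^1: 6 a_3 - 2 a_2 - 2 a_0 = 0  ->  6 a_3 = 2 a_2 + 2 a_0 = 0  ->  a_3 = 0
  x^2: 12 a_4 - 3 a_3 - a_2 - 2 a_1 = 0  ->  12 a_4 = 3 a_3 + a_2 + 2 a_1 = -3  ->  a_4 = -1/4
Truncated series: y(x) = 1 - x - x^2 - (1/4) x^4 + O(x^5).

a_0 = 1; a_1 = -1; a_2 = -1; a_3 = 0; a_4 = -1/4


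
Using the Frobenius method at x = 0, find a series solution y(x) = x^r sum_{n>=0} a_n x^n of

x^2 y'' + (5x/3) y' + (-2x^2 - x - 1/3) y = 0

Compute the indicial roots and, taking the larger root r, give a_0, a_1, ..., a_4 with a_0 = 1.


Write in Frobenius form y'' + (p(x)/x) y' + (q(x)/x^2) y = 0:
  p(x) = 5/3,  q(x) = -2x^2 - x - 1/3.
Indicial equation: r(r-1) + (5/3) r + (-1/3) = 0 -> roots r_1 = 1/3, r_2 = -1.
Take r = r_1 = 1/3. Let y(x) = x^r sum_{n>=0} a_n x^n with a_0 = 1.
Substitute y = x^r sum a_n x^n and match x^{r+n}. The recurrence is
  D(n) a_n - 1 a_{n-1} - 2 a_{n-2} = 0,  where D(n) = (r+n)(r+n-1) + (5/3)(r+n) + (-1/3).
  a_n = [1 a_{n-1} + 2 a_{n-2}] / D(n).
Since the indicial polynomial factors as (r - r_1)(r - r_2), D(n) = (r_1 + n - r_1)(r_1 + n - r_2) = n(n + 4/3).
Evaluating step by step (a_0 = 1):
  n = 1: D(1) = 1(1 + 4/3) = 7/3; numerator = 1(1) = 1; a_1 = (1)/(7/3) = 3/7
  n = 2: D(2) = 2(2 + 4/3) = 20/3; numerator = 1(3/7) + 2(1) = 17/7; a_2 = (17/7)/(20/3) = 51/140
  n = 3: D(3) = 3(3 + 4/3) = 13; numerator = 1(51/140) + 2(3/7) = 171/140; a_3 = (171/140)/(13) = 171/1820
  n = 4: D(4) = 4(4 + 4/3) = 64/3; numerator = 1(171/1820) + 2(51/140) = 1497/1820; a_4 = (1497/1820)/(64/3) = 4491/116480

r = 1/3; a_0 = 1; a_1 = 3/7; a_2 = 51/140; a_3 = 171/1820; a_4 = 4491/116480


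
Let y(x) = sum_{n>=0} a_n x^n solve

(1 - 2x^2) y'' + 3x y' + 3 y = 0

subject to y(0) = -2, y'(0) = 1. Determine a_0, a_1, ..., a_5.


Ansatz: y(x) = sum_{n>=0} a_n x^n, so y'(x) = sum_{n>=1} n a_n x^(n-1) and y''(x) = sum_{n>=2} n(n-1) a_n x^(n-2).
Substitute into P(x) y'' + Q(x) y' + R(x) y = 0 with P(x) = 1 - 2x^2, Q(x) = 3x, R(x) = 3, and match powers of x.
Initial conditions: a_0 = -2, a_1 = 1.
Setting the coefficient of each power of x to zero and solving order by order (substituting the coefficients already found):
  x^0: 2 a_2 + 3 a_0 = 0  ->  2 a_2 = -3 a_0 = 6  ->  a_2 = 3
  x^1: 6 a_3 + 6 a_1 = 0  ->  6 a_3 = -6 a_1 = -6  ->  a_3 = -1
  x^2: 12 a_4 + 5 a_2 = 0  ->  12 a_4 = -5 a_2 = -15  ->  a_4 = -5/4
  x^3: 20 a_5 = 0  ->  a_5 = 0
Truncated series: y(x) = -2 + x + 3 x^2 - x^3 - (5/4) x^4 + O(x^6).

a_0 = -2; a_1 = 1; a_2 = 3; a_3 = -1; a_4 = -5/4; a_5 = 0


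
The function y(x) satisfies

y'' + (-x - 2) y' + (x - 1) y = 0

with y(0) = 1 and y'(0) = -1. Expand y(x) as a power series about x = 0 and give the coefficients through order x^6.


Ansatz: y(x) = sum_{n>=0} a_n x^n, so y'(x) = sum_{n>=1} n a_n x^(n-1) and y''(x) = sum_{n>=2} n(n-1) a_n x^(n-2).
Substitute into P(x) y'' + Q(x) y' + R(x) y = 0 with P(x) = 1, Q(x) = -x - 2, R(x) = x - 1, and match powers of x.
Initial conditions: a_0 = 1, a_1 = -1.
Setting the coefficient of each power of x to zero and solving order by order (substituting the coefficients already found):
  x^0: 2 a_2 - 2 a_1 - a_0 = 0  ->  2 a_2 = 2 a_1 + a_0 = -1  ->  a_2 = -1/2
  x^1: 6 a_3 - 4 a_2 - 2 a_1 + a_0 = 0  ->  6 a_3 = 4 a_2 + 2 a_1 - a_0 = -5  ->  a_3 = -5/6
  x^2: 12 a_4 - 6 a_3 - 3 a_2 + a_1 = 0  ->  12 a_4 = 6 a_3 + 3 a_2 - a_1 = -11/2  ->  a_4 = -11/24
  x^3: 20 a_5 - 8 a_4 - 4 a_3 + a_2 = 0  ->  20 a_5 = 8 a_4 + 4 a_3 - a_2 = -13/2  ->  a_5 = -13/40
  x^4: 30 a_6 - 10 a_5 - 5 a_4 + a_3 = 0  ->  30 a_6 = 10 a_5 + 5 a_4 - a_3 = -113/24  ->  a_6 = -113/720
Truncated series: y(x) = 1 - x - (1/2) x^2 - (5/6) x^3 - (11/24) x^4 - (13/40) x^5 - (113/720) x^6 + O(x^7).

a_0 = 1; a_1 = -1; a_2 = -1/2; a_3 = -5/6; a_4 = -11/24; a_5 = -13/40; a_6 = -113/720


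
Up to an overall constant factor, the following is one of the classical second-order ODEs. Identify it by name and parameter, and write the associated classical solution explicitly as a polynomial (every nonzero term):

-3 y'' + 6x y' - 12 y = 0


All three coefficients share the factor -3; dividing through by -3 gives  y'' - 2x y' + 4 y = 0.
This matches the Hermite equation y'' - 2x y' + 2n y = 0 with 2n = 4, so n = 2; the polynomial solution is H_2(x).
With y = sum_k a_k x^k, matching x^k gives (k+2)(k+1) a_{k+2} = 2(k - n) a_k = 2(k - 2) a_k. The right side vanishes at k = 2, so the series with the parity of 2 terminates at degree 2.
Standard normalization: leading coefficient of H_n is 2^n, so a_2 = 2^2 = 4. Work downward with a_k = (k+1)(k+2) a_{k+2} / (2(k - n)):
  a_0 = (1)(2)(4) / (2(0 - 2)) = 8/(-4) = -2
Hence H_2(x) = 4 x^2 - 2.

H_2(x); series = 4 x^2 - 2


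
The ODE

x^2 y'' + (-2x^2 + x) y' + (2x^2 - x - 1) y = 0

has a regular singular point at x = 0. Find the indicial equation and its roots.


Divide by x^2 to reach normal form y'' + P_1(x) y' + P_2(x) y = 0 with P_1(x) = -2 + 1/x and P_2(x) = 2 - 1/x - 1/x^2.
x = 0 is a singular point because the y'-coefficient -2 + 1/x has a pole at x = 0 and the y-coefficient 2 - 1/x - 1/x^2 has a pole at x = 0.
It is a regular singular point because x P_1(x) = p(x) = 1 - 2x and x^2 P_2(x) = q(x) = 2x^2 - x - 1 are polynomials, hence analytic at x = 0.
p(0) = 1,  q(0) = -1.
Indicial equation: r(r-1) + p(0) r + q(0) = 0, i.e. r^2 + (p(0) - 1) r + q(0) = 0, i.e. r^2 - 1 = 0.
Discriminant: (0)^2 - 4(-1) = 4, so r = (0 ± 2)/2.
Solving: r_1 = 1, r_2 = -1.

indicial: r^2 - 1 = 0; roots r_1 = 1, r_2 = -1


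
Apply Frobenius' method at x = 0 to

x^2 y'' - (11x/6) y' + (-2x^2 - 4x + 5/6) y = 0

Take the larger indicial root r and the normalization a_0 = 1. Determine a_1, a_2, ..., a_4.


Write in Frobenius form y'' + (p(x)/x) y' + (q(x)/x^2) y = 0:
  p(x) = -11/6,  q(x) = -2x^2 - 4x + 5/6.
Indicial equation: r(r-1) + (-11/6) r + (5/6) = 0 -> roots r_1 = 5/2, r_2 = 1/3.
Take r = r_1 = 5/2. Let y(x) = x^r sum_{n>=0} a_n x^n with a_0 = 1.
Substitute y = x^r sum a_n x^n and match x^{r+n}. The recurrence is
  D(n) a_n - 4 a_{n-1} - 2 a_{n-2} = 0,  where D(n) = (r+n)(r+n-1) + (-11/6)(r+n) + (5/6).
  a_n = [4 a_{n-1} + 2 a_{n-2}] / D(n).
Since the indicial polynomial factors as (r - r_1)(r - r_2), D(n) = (r_1 + n - r_1)(r_1 + n - r_2) = n(n + 13/6).
Evaluating step by step (a_0 = 1):
  n = 1: D(1) = 1(1 + 13/6) = 19/6; numerator = 4(1) = 4; a_1 = (4)/(19/6) = 24/19
  n = 2: D(2) = 2(2 + 13/6) = 25/3; numerator = 4(24/19) + 2(1) = 134/19; a_2 = (134/19)/(25/3) = 402/475
  n = 3: D(3) = 3(3 + 13/6) = 31/2; numerator = 4(402/475) + 2(24/19) = 2808/475; a_3 = (2808/475)/(31/2) = 5616/14725
  n = 4: D(4) = 4(4 + 13/6) = 74/3; numerator = 4(5616/14725) + 2(402/475) = 47388/14725; a_4 = (47388/14725)/(74/3) = 71082/544825

r = 5/2; a_0 = 1; a_1 = 24/19; a_2 = 402/475; a_3 = 5616/14725; a_4 = 71082/544825


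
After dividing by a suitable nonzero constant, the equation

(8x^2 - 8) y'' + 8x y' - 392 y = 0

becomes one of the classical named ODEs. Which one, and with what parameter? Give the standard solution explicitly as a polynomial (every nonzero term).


All three coefficients share the factor -8; dividing through by -8 gives  (1 - x^2) y'' - x y' + 49 y = 0.
This matches the Chebyshev equation (1 - x^2) y'' - x y' + n^2 y = 0 (note the -x y' term, not -2x y') with n^2 = 49, so n = 7; the polynomial solution is T_7(x).
With y = sum_k a_k x^k, matching x^k gives (k+2)(k+1) a_{k+2} = (k^2 - n^2) a_k = (k - 7)(k + 7) a_k. The right side vanishes at k = 7, so the series with the parity of 7 terminates at degree 7.
Standard normalization: leading coefficient of T_n is 2^(n-1), so a_7 = 2^6 = 64. Work downward with a_k = (k+1)(k+2) a_{k+2} / ((k - 7)(k + 7)):
  a_5 = (6)(7)(64) / ((5 - 7)(5 + 7)) = 2688/(-24) = -112
  a_3 = (4)(5)(-112) / ((3 - 7)(3 + 7)) = -2240/(-40) = 56
  a_1 = (2)(3)(56) / ((1 - 7)(1 + 7)) = 336/(-48) = -7
Hence T_7(x) = 64 x^7 - 112 x^5 + 56 x^3 - 7 x.

T_7(x); series = 64 x^7 - 112 x^5 + 56 x^3 - 7 x


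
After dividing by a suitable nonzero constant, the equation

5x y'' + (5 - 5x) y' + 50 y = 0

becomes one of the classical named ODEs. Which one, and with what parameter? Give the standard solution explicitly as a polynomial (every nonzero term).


All three coefficients share the factor 5; dividing through by 5 gives  x y'' + (1 - x) y' + 10 y = 0.
This matches the Laguerre equation x y'' + (1 - x) y' + n y = 0 with n = 10; the polynomial solution is L_10(x).
With y = sum_k a_k x^k, matching x^k gives (k+1)k a_{k+1} + (k+1) a_{k+1} - k a_k + n a_k = 0, i.e. (k+1)^2 a_{k+1} = (k - n) a_k = (k - 10) a_k. The right side vanishes at k = 10, so the series terminates at degree 10.
Standard normalization L_n(0) = 1 gives a_0 = 1. Work upward with a_{k+1} = (k - 10) a_k / (k+1)^2:
  a_1 = (0 - 10)(1) / 1^2 = -10/1 = -10
  a_2 = (1 - 10)(-10) / 2^2 = 90/4 = 45/2
  a_3 = (2 - 10)(45/2) / 3^2 = -180/9 = -20
  a_4 = (3 - 10)(-20) / 4^2 = 140/16 = 35/4
  a_5 = (4 - 10)(35/4) / 5^2 = (-105/2)/25 = -21/10
  a_6 = (5 - 10)(-21/10) / 6^2 = (21/2)/36 = 7/24
  a_7 = (6 - 10)(7/24) / 7^2 = (-7/6)/49 = -1/42
  a_8 = (7 - 10)(-1/42) / 8^2 = (1/14)/64 = 1/896
  a_9 = (8 - 10)(1/896) / 9^2 = (-1/448)/81 = -1/36288
  a_10 = (9 - 10)(-1/36288) / 10^2 = (1/36288)/100 = 1/3628800
Hence L_10(x) = x^10/3628800 - x^9/36288 + x^8/896 - x^7/42 + 7 x^6/24 - 21 x^5/10 + 35 x^4/4 - 20 x^3 + 45 x^2/2 - 10 x + 1.

L_10(x); series = x^10/3628800 - x^9/36288 + x^8/896 - x^7/42 + 7 x^6/24 - 21 x^5/10 + 35 x^4/4 - 20 x^3 + 45 x^2/2 - 10 x + 1


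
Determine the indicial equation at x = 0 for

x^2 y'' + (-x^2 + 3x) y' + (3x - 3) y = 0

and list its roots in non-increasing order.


Divide by x^2 to reach normal form y'' + P_1(x) y' + P_2(x) y = 0 with P_1(x) = -1 + 3/x and P_2(x) = 3/x - 3/x^2.
x = 0 is a singular point because the y'-coefficient -1 + 3/x has a pole at x = 0 and the y-coefficient 3/x - 3/x^2 has a pole at x = 0.
It is a regular singular point because x P_1(x) = p(x) = 3 - x and x^2 P_2(x) = q(x) = 3x - 3 are polynomials, hence analytic at x = 0.
p(0) = 3,  q(0) = -3.
Indicial equation: r(r-1) + p(0) r + q(0) = 0, i.e. r^2 + (p(0) - 1) r + q(0) = 0, i.e. r^2 + 2 r - 3 = 0.
Discriminant: (2)^2 - 4(-3) = 16, so r = (-2 ± 4)/2.
Solving: r_1 = 1, r_2 = -3.

indicial: r^2 + 2 r - 3 = 0; roots r_1 = 1, r_2 = -3


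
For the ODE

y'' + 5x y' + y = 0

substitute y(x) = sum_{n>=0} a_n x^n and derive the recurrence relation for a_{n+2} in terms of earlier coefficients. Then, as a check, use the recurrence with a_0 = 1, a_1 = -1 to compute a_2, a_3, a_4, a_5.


Substitute y = sum_n a_n x^n.
y''(x) has coefficient (n+2)(n+1) a_{n+2} at x^n;
5 x y'(x) has coefficient 5 n a_n at x^n (shift);
y(x) has coefficient 1 a_n at x^n.
Matching x^n: (n+2)(n+1) a_{n+2} + (5n + 1) a_n = 0.
Thus a_{n+2} = (-5n - 1) / ((n+1)(n+2)) * a_n.

Check with a_0 = 1, a_1 = -1 (apply the recurrence for n = 0, 1, 2, 3): a_0 = 1, a_1 = -1, a_2 = -1/2, a_3 = 1, a_4 = 11/24, a_5 = -4/5.

a_(n+2) = (-5n - 1) / ((n+1)(n+2)) * a_n; check: a_0 = 1, a_1 = -1, a_2 = -1/2, a_3 = 1, a_4 = 11/24, a_5 = -4/5


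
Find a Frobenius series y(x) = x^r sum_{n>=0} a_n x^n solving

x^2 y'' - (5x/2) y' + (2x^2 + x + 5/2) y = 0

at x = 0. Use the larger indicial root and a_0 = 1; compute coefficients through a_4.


Write in Frobenius form y'' + (p(x)/x) y' + (q(x)/x^2) y = 0:
  p(x) = -5/2,  q(x) = 2x^2 + x + 5/2.
Indicial equation: r(r-1) + (-5/2) r + (5/2) = 0 -> roots r_1 = 5/2, r_2 = 1.
Take r = r_1 = 5/2. Let y(x) = x^r sum_{n>=0} a_n x^n with a_0 = 1.
Substitute y = x^r sum a_n x^n and match x^{r+n}. The recurrence is
  D(n) a_n + 1 a_{n-1} + 2 a_{n-2} = 0,  where D(n) = (r+n)(r+n-1) + (-5/2)(r+n) + (5/2).
  a_n = [-1 a_{n-1} - 2 a_{n-2}] / D(n).
Since the indicial polynomial factors as (r - r_1)(r - r_2), D(n) = (r_1 + n - r_1)(r_1 + n - r_2) = n(n + 3/2).
Evaluating step by step (a_0 = 1):
  n = 1: D(1) = 1(1 + 3/2) = 5/2; numerator = -1(1) = -1; a_1 = (-1)/(5/2) = -2/5
  n = 2: D(2) = 2(2 + 3/2) = 7; numerator = -1(-2/5) - 2(1) = -8/5; a_2 = (-8/5)/(7) = -8/35
  n = 3: D(3) = 3(3 + 3/2) = 27/2; numerator = -1(-8/35) - 2(-2/5) = 36/35; a_3 = (36/35)/(27/2) = 8/105
  n = 4: D(4) = 4(4 + 3/2) = 22; numerator = -1(8/105) - 2(-8/35) = 8/21; a_4 = (8/21)/(22) = 4/231

r = 5/2; a_0 = 1; a_1 = -2/5; a_2 = -8/35; a_3 = 8/105; a_4 = 4/231


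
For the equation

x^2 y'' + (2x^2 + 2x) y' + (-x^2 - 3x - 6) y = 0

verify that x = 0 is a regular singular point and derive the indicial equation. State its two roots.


Divide by x^2 to reach normal form y'' + P_1(x) y' + P_2(x) y = 0 with P_1(x) = 2 + 2/x and P_2(x) = -1 - 3/x - 6/x^2.
x = 0 is a singular point because the y'-coefficient 2 + 2/x has a pole at x = 0 and the y-coefficient -1 - 3/x - 6/x^2 has a pole at x = 0.
It is a regular singular point because x P_1(x) = p(x) = 2x + 2 and x^2 P_2(x) = q(x) = -x^2 - 3x - 6 are polynomials, hence analytic at x = 0.
p(0) = 2,  q(0) = -6.
Indicial equation: r(r-1) + p(0) r + q(0) = 0, i.e. r^2 + (p(0) - 1) r + q(0) = 0, i.e. r^2 + 1 r - 6 = 0.
Discriminant: (1)^2 - 4(-6) = 25, so r = (-1 ± 5)/2.
Solving: r_1 = 2, r_2 = -3.

indicial: r^2 + 1 r - 6 = 0; roots r_1 = 2, r_2 = -3


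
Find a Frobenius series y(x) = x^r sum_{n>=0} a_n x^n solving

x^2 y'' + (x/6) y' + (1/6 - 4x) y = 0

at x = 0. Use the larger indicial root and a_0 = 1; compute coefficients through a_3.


Write in Frobenius form y'' + (p(x)/x) y' + (q(x)/x^2) y = 0:
  p(x) = 1/6,  q(x) = 1/6 - 4x.
Indicial equation: r(r-1) + (1/6) r + (1/6) = 0 -> roots r_1 = 1/2, r_2 = 1/3.
Take r = r_1 = 1/2. Let y(x) = x^r sum_{n>=0} a_n x^n with a_0 = 1.
Substitute y = x^r sum a_n x^n and match x^{r+n}. The recurrence is
  D(n) a_n - 4 a_{n-1} = 0,  where D(n) = (r+n)(r+n-1) + (1/6)(r+n) + (1/6).
  a_n = 4 / D(n) * a_{n-1}.
Since the indicial polynomial factors as (r - r_1)(r - r_2), D(n) = (r_1 + n - r_1)(r_1 + n - r_2) = n(n + 1/6).
Evaluating step by step (a_0 = 1):
  n = 1: D(1) = 1(1 + 1/6) = 7/6; numerator = 4(1) = 4; a_1 = (4)/(7/6) = 24/7
  n = 2: D(2) = 2(2 + 1/6) = 13/3; numerator = 4(24/7) = 96/7; a_2 = (96/7)/(13/3) = 288/91
  n = 3: D(3) = 3(3 + 1/6) = 19/2; numerator = 4(288/91) = 1152/91; a_3 = (1152/91)/(19/2) = 2304/1729

r = 1/2; a_0 = 1; a_1 = 24/7; a_2 = 288/91; a_3 = 2304/1729


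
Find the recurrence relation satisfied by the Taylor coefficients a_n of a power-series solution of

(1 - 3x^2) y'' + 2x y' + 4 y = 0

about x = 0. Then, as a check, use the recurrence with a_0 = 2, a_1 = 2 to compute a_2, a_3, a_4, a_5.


Substitute y = sum_n a_n x^n.
(1 - 3 x^2) y'' contributes (n+2)(n+1) a_{n+2} - 3 n(n-1) a_n at x^n.
2 x y'(x) contributes 2 n a_n at x^n.
4 y(x) contributes 4 a_n at x^n.
Matching x^n: (n+2)(n+1) a_{n+2} + (-3 n(n-1) + 2 n + 4) a_n = 0.
Thus a_{n+2} = (3 n(n-1) - 2 n - 4) / ((n+1)(n+2)) * a_n.

Check with a_0 = 2, a_1 = 2 (apply the recurrence for n = 0, 1, 2, 3): a_0 = 2, a_1 = 2, a_2 = -4, a_3 = -2, a_4 = 2/3, a_5 = -4/5.

a_(n+2) = (3 n(n-1) - 2 n - 4) / ((n+1)(n+2)) * a_n; check: a_0 = 2, a_1 = 2, a_2 = -4, a_3 = -2, a_4 = 2/3, a_5 = -4/5


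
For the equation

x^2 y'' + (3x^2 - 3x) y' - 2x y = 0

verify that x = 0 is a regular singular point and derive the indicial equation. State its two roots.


Divide by x^2 to reach normal form y'' + P_1(x) y' + P_2(x) y = 0 with P_1(x) = 3 - 3/x and P_2(x) = -2/x.
x = 0 is a singular point because the y'-coefficient 3 - 3/x has a pole at x = 0 and the y-coefficient -2/x has a pole at x = 0.
It is a regular singular point because x P_1(x) = p(x) = 3x - 3 and x^2 P_2(x) = q(x) = -2x are polynomials, hence analytic at x = 0.
p(0) = -3,  q(0) = 0.
Indicial equation: r(r-1) + p(0) r + q(0) = 0, i.e. r^2 + (p(0) - 1) r + q(0) = 0, i.e. r^2 - 4 r = 0.
Discriminant: (-4)^2 - 4(0) = 16, so r = (4 ± 4)/2.
Solving: r_1 = 4, r_2 = 0.

indicial: r^2 - 4 r = 0; roots r_1 = 4, r_2 = 0


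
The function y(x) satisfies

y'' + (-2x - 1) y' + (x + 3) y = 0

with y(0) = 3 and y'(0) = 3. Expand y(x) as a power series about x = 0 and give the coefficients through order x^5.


Ansatz: y(x) = sum_{n>=0} a_n x^n, so y'(x) = sum_{n>=1} n a_n x^(n-1) and y''(x) = sum_{n>=2} n(n-1) a_n x^(n-2).
Substitute into P(x) y'' + Q(x) y' + R(x) y = 0 with P(x) = 1, Q(x) = -2x - 1, R(x) = x + 3, and match powers of x.
Initial conditions: a_0 = 3, a_1 = 3.
Setting the coefficient of each power of x to zero and solving order by order (substituting the coefficients already found):
  x^0: 2 a_2 - a_1 + 3 a_0 = 0  ->  2 a_2 = a_1 - 3 a_0 = -6  ->  a_2 = -3
  x^1: 6 a_3 - 2 a_2 + a_1 + a_0 = 0  ->  6 a_3 = 2 a_2 - a_1 - a_0 = -12  ->  a_3 = -2
  x^2: 12 a_4 - 3 a_3 - a_2 + a_1 = 0  ->  12 a_4 = 3 a_3 + a_2 - a_1 = -12  ->  a_4 = -1
  x^3: 20 a_5 - 4 a_4 - 3 a_3 + a_2 = 0  ->  20 a_5 = 4 a_4 + 3 a_3 - a_2 = -7  ->  a_5 = -7/20
Truncated series: y(x) = 3 + 3 x - 3 x^2 - 2 x^3 - x^4 - (7/20) x^5 + O(x^6).

a_0 = 3; a_1 = 3; a_2 = -3; a_3 = -2; a_4 = -1; a_5 = -7/20


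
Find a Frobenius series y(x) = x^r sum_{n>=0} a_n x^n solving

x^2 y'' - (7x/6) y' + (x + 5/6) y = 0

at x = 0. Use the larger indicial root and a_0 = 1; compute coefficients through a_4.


Write in Frobenius form y'' + (p(x)/x) y' + (q(x)/x^2) y = 0:
  p(x) = -7/6,  q(x) = x + 5/6.
Indicial equation: r(r-1) + (-7/6) r + (5/6) = 0 -> roots r_1 = 5/3, r_2 = 1/2.
Take r = r_1 = 5/3. Let y(x) = x^r sum_{n>=0} a_n x^n with a_0 = 1.
Substitute y = x^r sum a_n x^n and match x^{r+n}. The recurrence is
  D(n) a_n + 1 a_{n-1} = 0,  where D(n) = (r+n)(r+n-1) + (-7/6)(r+n) + (5/6).
  a_n = -1 / D(n) * a_{n-1}.
Since the indicial polynomial factors as (r - r_1)(r - r_2), D(n) = (r_1 + n - r_1)(r_1 + n - r_2) = n(n + 7/6).
Evaluating step by step (a_0 = 1):
  n = 1: D(1) = 1(1 + 7/6) = 13/6; numerator = -1(1) = -1; a_1 = (-1)/(13/6) = -6/13
  n = 2: D(2) = 2(2 + 7/6) = 19/3; numerator = -1(-6/13) = 6/13; a_2 = (6/13)/(19/3) = 18/247
  n = 3: D(3) = 3(3 + 7/6) = 25/2; numerator = -1(18/247) = -18/247; a_3 = (-18/247)/(25/2) = -36/6175
  n = 4: D(4) = 4(4 + 7/6) = 62/3; numerator = -1(-36/6175) = 36/6175; a_4 = (36/6175)/(62/3) = 54/191425

r = 5/3; a_0 = 1; a_1 = -6/13; a_2 = 18/247; a_3 = -36/6175; a_4 = 54/191425


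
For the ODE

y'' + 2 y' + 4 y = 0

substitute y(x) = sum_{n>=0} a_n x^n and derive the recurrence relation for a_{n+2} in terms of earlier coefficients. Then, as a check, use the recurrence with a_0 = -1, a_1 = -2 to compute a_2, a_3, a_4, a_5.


Substitute y = sum_n a_n x^n.
y''(x) has coefficient (n+2)(n+1) a_{n+2} at x^n;
2 y'(x) has coefficient 2 (n+1) a_{n+1} at x^n;
4 y(x) has coefficient 4 a_n at x^n.
Matching x^n: (n+2)(n+1) a_{n+2} + 2 (n+1) a_{n+1} + 4 a_n = 0.
Thus a_{n+2} = [-2 (n+1) a_{n+1} - 4 a_n] / ((n+1)(n+2)).

Check with a_0 = -1, a_1 = -2 (apply the recurrence for n = 0, 1, 2, 3): a_0 = -1, a_1 = -2, a_2 = 4, a_3 = -4/3, a_4 = -2/3, a_5 = 8/15.

a_(n+2) = [-2 (n+1) a_(n+1) - 4 a_n] / ((n+1)(n+2)); check: a_0 = -1, a_1 = -2, a_2 = 4, a_3 = -4/3, a_4 = -2/3, a_5 = 8/15


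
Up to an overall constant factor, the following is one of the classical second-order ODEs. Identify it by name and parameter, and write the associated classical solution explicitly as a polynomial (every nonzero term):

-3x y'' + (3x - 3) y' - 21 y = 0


All three coefficients share the factor -3; dividing through by -3 gives  x y'' + (1 - x) y' + 7 y = 0.
This matches the Laguerre equation x y'' + (1 - x) y' + n y = 0 with n = 7; the polynomial solution is L_7(x).
With y = sum_k a_k x^k, matching x^k gives (k+1)k a_{k+1} + (k+1) a_{k+1} - k a_k + n a_k = 0, i.e. (k+1)^2 a_{k+1} = (k - n) a_k = (k - 7) a_k. The right side vanishes at k = 7, so the series terminates at degree 7.
Standard normalization L_n(0) = 1 gives a_0 = 1. Work upward with a_{k+1} = (k - 7) a_k / (k+1)^2:
  a_1 = (0 - 7)(1) / 1^2 = -7/1 = -7
  a_2 = (1 - 7)(-7) / 2^2 = 42/4 = 21/2
  a_3 = (2 - 7)(21/2) / 3^2 = (-105/2)/9 = -35/6
  a_4 = (3 - 7)(-35/6) / 4^2 = (70/3)/16 = 35/24
  a_5 = (4 - 7)(35/24) / 5^2 = (-35/8)/25 = -7/40
  a_6 = (5 - 7)(-7/40) / 6^2 = (7/20)/36 = 7/720
  a_7 = (6 - 7)(7/720) / 7^2 = (-7/720)/49 = -1/5040
Hence L_7(x) = -x^7/5040 + 7 x^6/720 - 7 x^5/40 + 35 x^4/24 - 35 x^3/6 + 21 x^2/2 - 7 x + 1.

L_7(x); series = -x^7/5040 + 7 x^6/720 - 7 x^5/40 + 35 x^4/24 - 35 x^3/6 + 21 x^2/2 - 7 x + 1


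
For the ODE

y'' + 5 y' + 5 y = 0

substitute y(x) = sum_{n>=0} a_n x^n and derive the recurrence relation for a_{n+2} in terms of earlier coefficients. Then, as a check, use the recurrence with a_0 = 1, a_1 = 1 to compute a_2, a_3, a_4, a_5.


Substitute y = sum_n a_n x^n.
y''(x) has coefficient (n+2)(n+1) a_{n+2} at x^n;
5 y'(x) has coefficient 5 (n+1) a_{n+1} at x^n;
5 y(x) has coefficient 5 a_n at x^n.
Matching x^n: (n+2)(n+1) a_{n+2} + 5 (n+1) a_{n+1} + 5 a_n = 0.
Thus a_{n+2} = [-5 (n+1) a_{n+1} - 5 a_n] / ((n+1)(n+2)).

Check with a_0 = 1, a_1 = 1 (apply the recurrence for n = 0, 1, 2, 3): a_0 = 1, a_1 = 1, a_2 = -5, a_3 = 15/2, a_4 = -175/24, a_5 = 65/12.

a_(n+2) = [-5 (n+1) a_(n+1) - 5 a_n] / ((n+1)(n+2)); check: a_0 = 1, a_1 = 1, a_2 = -5, a_3 = 15/2, a_4 = -175/24, a_5 = 65/12


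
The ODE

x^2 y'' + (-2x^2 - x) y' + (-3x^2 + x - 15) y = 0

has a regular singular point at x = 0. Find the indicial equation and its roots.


Divide by x^2 to reach normal form y'' + P_1(x) y' + P_2(x) y = 0 with P_1(x) = -2 - 1/x and P_2(x) = -3 + 1/x - 15/x^2.
x = 0 is a singular point because the y'-coefficient -2 - 1/x has a pole at x = 0 and the y-coefficient -3 + 1/x - 15/x^2 has a pole at x = 0.
It is a regular singular point because x P_1(x) = p(x) = -2x - 1 and x^2 P_2(x) = q(x) = -3x^2 + x - 15 are polynomials, hence analytic at x = 0.
p(0) = -1,  q(0) = -15.
Indicial equation: r(r-1) + p(0) r + q(0) = 0, i.e. r^2 + (p(0) - 1) r + q(0) = 0, i.e. r^2 - 2 r - 15 = 0.
Discriminant: (-2)^2 - 4(-15) = 64, so r = (2 ± 8)/2.
Solving: r_1 = 5, r_2 = -3.

indicial: r^2 - 2 r - 15 = 0; roots r_1 = 5, r_2 = -3


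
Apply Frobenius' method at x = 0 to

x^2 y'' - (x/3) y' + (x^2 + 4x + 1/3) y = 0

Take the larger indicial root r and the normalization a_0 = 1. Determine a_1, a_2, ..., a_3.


Write in Frobenius form y'' + (p(x)/x) y' + (q(x)/x^2) y = 0:
  p(x) = -1/3,  q(x) = x^2 + 4x + 1/3.
Indicial equation: r(r-1) + (-1/3) r + (1/3) = 0 -> roots r_1 = 1, r_2 = 1/3.
Take r = r_1 = 1. Let y(x) = x^r sum_{n>=0} a_n x^n with a_0 = 1.
Substitute y = x^r sum a_n x^n and match x^{r+n}. The recurrence is
  D(n) a_n + 4 a_{n-1} + 1 a_{n-2} = 0,  where D(n) = (r+n)(r+n-1) + (-1/3)(r+n) + (1/3).
  a_n = [-4 a_{n-1} - 1 a_{n-2}] / D(n).
Since the indicial polynomial factors as (r - r_1)(r - r_2), D(n) = (r_1 + n - r_1)(r_1 + n - r_2) = n(n + 2/3).
Evaluating step by step (a_0 = 1):
  n = 1: D(1) = 1(1 + 2/3) = 5/3; numerator = -4(1) = -4; a_1 = (-4)/(5/3) = -12/5
  n = 2: D(2) = 2(2 + 2/3) = 16/3; numerator = -4(-12/5) - 1(1) = 43/5; a_2 = (43/5)/(16/3) = 129/80
  n = 3: D(3) = 3(3 + 2/3) = 11; numerator = -4(129/80) - 1(-12/5) = -81/20; a_3 = (-81/20)/(11) = -81/220

r = 1; a_0 = 1; a_1 = -12/5; a_2 = 129/80; a_3 = -81/220


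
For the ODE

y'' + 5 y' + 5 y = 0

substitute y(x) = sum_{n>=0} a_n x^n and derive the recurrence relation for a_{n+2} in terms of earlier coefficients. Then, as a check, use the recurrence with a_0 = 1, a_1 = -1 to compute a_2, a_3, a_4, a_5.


Substitute y = sum_n a_n x^n.
y''(x) has coefficient (n+2)(n+1) a_{n+2} at x^n;
5 y'(x) has coefficient 5 (n+1) a_{n+1} at x^n;
5 y(x) has coefficient 5 a_n at x^n.
Matching x^n: (n+2)(n+1) a_{n+2} + 5 (n+1) a_{n+1} + 5 a_n = 0.
Thus a_{n+2} = [-5 (n+1) a_{n+1} - 5 a_n] / ((n+1)(n+2)).

Check with a_0 = 1, a_1 = -1 (apply the recurrence for n = 0, 1, 2, 3): a_0 = 1, a_1 = -1, a_2 = 0, a_3 = 5/6, a_4 = -25/24, a_5 = 5/6.

a_(n+2) = [-5 (n+1) a_(n+1) - 5 a_n] / ((n+1)(n+2)); check: a_0 = 1, a_1 = -1, a_2 = 0, a_3 = 5/6, a_4 = -25/24, a_5 = 5/6


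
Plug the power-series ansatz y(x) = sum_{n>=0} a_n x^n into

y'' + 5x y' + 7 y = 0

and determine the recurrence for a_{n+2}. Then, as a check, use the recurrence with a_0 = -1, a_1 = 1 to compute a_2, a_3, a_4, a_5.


Substitute y = sum_n a_n x^n.
y''(x) has coefficient (n+2)(n+1) a_{n+2} at x^n;
5 x y'(x) has coefficient 5 n a_n at x^n (shift);
7 y(x) has coefficient 7 a_n at x^n.
Matching x^n: (n+2)(n+1) a_{n+2} + (5n + 7) a_n = 0.
Thus a_{n+2} = (-5n - 7) / ((n+1)(n+2)) * a_n.

Check with a_0 = -1, a_1 = 1 (apply the recurrence for n = 0, 1, 2, 3): a_0 = -1, a_1 = 1, a_2 = 7/2, a_3 = -2, a_4 = -119/24, a_5 = 11/5.

a_(n+2) = (-5n - 7) / ((n+1)(n+2)) * a_n; check: a_0 = -1, a_1 = 1, a_2 = 7/2, a_3 = -2, a_4 = -119/24, a_5 = 11/5


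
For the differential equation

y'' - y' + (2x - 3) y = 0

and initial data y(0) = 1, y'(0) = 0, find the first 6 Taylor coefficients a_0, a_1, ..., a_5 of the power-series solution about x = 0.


Ansatz: y(x) = sum_{n>=0} a_n x^n, so y'(x) = sum_{n>=1} n a_n x^(n-1) and y''(x) = sum_{n>=2} n(n-1) a_n x^(n-2).
Substitute into P(x) y'' + Q(x) y' + R(x) y = 0 with P(x) = 1, Q(x) = -1, R(x) = 2x - 3, and match powers of x.
Initial conditions: a_0 = 1, a_1 = 0.
Setting the coefficient of each power of x to zero and solving order by order (substituting the coefficients already found):
  x^0: 2 a_2 - a_1 - 3 a_0 = 0  ->  2 a_2 = a_1 + 3 a_0 = 3  ->  a_2 = 3/2
  x^1: 6 a_3 - 2 a_2 - 3 a_1 + 2 a_0 = 0  ->  6 a_3 = 2 a_2 + 3 a_1 - 2 a_0 = 1  ->  a_3 = 1/6
  x^2: 12 a_4 - 3 a_3 - 3 a_2 + 2 a_1 = 0  ->  12 a_4 = 3 a_3 + 3 a_2 - 2 a_1 = 5  ->  a_4 = 5/12
  x^3: 20 a_5 - 4 a_4 - 3 a_3 + 2 a_2 = 0  ->  20 a_5 = 4 a_4 + 3 a_3 - 2 a_2 = -5/6  ->  a_5 = -1/24
Truncated series: y(x) = 1 + (3/2) x^2 + (1/6) x^3 + (5/12) x^4 - (1/24) x^5 + O(x^6).

a_0 = 1; a_1 = 0; a_2 = 3/2; a_3 = 1/6; a_4 = 5/12; a_5 = -1/24


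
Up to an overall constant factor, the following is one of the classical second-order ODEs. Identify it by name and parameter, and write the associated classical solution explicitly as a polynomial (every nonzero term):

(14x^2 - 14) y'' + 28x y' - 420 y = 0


All three coefficients share the factor -14; dividing through by -14 gives  (1 - x^2) y'' - 2x y' + 30 y = 0.
This matches the Legendre equation (1 - x^2) y'' - 2x y' + n(n+1) y = 0 (note the -2x y' term) with n(n+1) = 30, so n = 5; the polynomial solution is P_5(x).
With y = sum_k a_k x^k, matching x^k gives (k+2)(k+1) a_{k+2} = [k(k+1) - n(n+1)] a_k = (k - 5)(k + 6) a_k. The right side vanishes at k = 5, so the series with the parity of 5 terminates at degree 5.
Standard normalization (P_n(1) = 1): leading coefficient (2n)!/(2^n (n!)^2) = 3628800/(32*14400) = 63/8, so a_5 = 63/8. Work downward with a_k = (k+1)(k+2) a_{k+2} / ((k - 5)(k + 6)):
  a_3 = (4)(5)(63/8) / ((3 - 5)(3 + 6)) = (315/2)/(-18) = -35/4
  a_1 = (2)(3)(-35/4) / ((1 - 5)(1 + 6)) = (-105/2)/(-28) = 15/8
Hence P_5(x) = 63 x^5/8 - 35 x^3/4 + 15 x/8.

P_5(x); series = 63 x^5/8 - 35 x^3/4 + 15 x/8


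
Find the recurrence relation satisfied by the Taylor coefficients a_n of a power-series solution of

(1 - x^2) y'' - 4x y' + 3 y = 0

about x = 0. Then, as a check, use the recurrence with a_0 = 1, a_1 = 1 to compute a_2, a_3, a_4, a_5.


Substitute y = sum_n a_n x^n.
(1 - 1 x^2) y'' contributes (n+2)(n+1) a_{n+2} - n(n-1) a_n at x^n.
-4 x y'(x) contributes -4 n a_n at x^n.
3 y(x) contributes 3 a_n at x^n.
Matching x^n: (n+2)(n+1) a_{n+2} + (-n(n-1) - 4 n + 3) a_n = 0.
Thus a_{n+2} = (n(n-1) + 4 n - 3) / ((n+1)(n+2)) * a_n.

Check with a_0 = 1, a_1 = 1 (apply the recurrence for n = 0, 1, 2, 3): a_0 = 1, a_1 = 1, a_2 = -3/2, a_3 = 1/6, a_4 = -7/8, a_5 = 1/8.

a_(n+2) = (n(n-1) + 4 n - 3) / ((n+1)(n+2)) * a_n; check: a_0 = 1, a_1 = 1, a_2 = -3/2, a_3 = 1/6, a_4 = -7/8, a_5 = 1/8


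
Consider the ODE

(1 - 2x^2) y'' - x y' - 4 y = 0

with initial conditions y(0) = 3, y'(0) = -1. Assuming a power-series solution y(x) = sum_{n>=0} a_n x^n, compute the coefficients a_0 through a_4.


Ansatz: y(x) = sum_{n>=0} a_n x^n, so y'(x) = sum_{n>=1} n a_n x^(n-1) and y''(x) = sum_{n>=2} n(n-1) a_n x^(n-2).
Substitute into P(x) y'' + Q(x) y' + R(x) y = 0 with P(x) = 1 - 2x^2, Q(x) = -x, R(x) = -4, and match powers of x.
Initial conditions: a_0 = 3, a_1 = -1.
Setting the coefficient of each power of x to zero and solving order by order (substituting the coefficients already found):
  x^0: 2 a_2 - 4 a_0 = 0  ->  2 a_2 = 4 a_0 = 12  ->  a_2 = 6
  x^1: 6 a_3 - 5 a_1 = 0  ->  6 a_3 = 5 a_1 = -5  ->  a_3 = -5/6
  x^2: 12 a_4 - 10 a_2 = 0  ->  12 a_4 = 10 a_2 = 60  ->  a_4 = 5
Truncated series: y(x) = 3 - x + 6 x^2 - (5/6) x^3 + 5 x^4 + O(x^5).

a_0 = 3; a_1 = -1; a_2 = 6; a_3 = -5/6; a_4 = 5


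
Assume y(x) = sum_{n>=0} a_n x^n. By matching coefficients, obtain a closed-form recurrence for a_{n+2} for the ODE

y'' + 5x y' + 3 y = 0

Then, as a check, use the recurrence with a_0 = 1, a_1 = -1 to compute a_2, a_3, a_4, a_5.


Substitute y = sum_n a_n x^n.
y''(x) has coefficient (n+2)(n+1) a_{n+2} at x^n;
5 x y'(x) has coefficient 5 n a_n at x^n (shift);
3 y(x) has coefficient 3 a_n at x^n.
Matching x^n: (n+2)(n+1) a_{n+2} + (5n + 3) a_n = 0.
Thus a_{n+2} = (-5n - 3) / ((n+1)(n+2)) * a_n.

Check with a_0 = 1, a_1 = -1 (apply the recurrence for n = 0, 1, 2, 3): a_0 = 1, a_1 = -1, a_2 = -3/2, a_3 = 4/3, a_4 = 13/8, a_5 = -6/5.

a_(n+2) = (-5n - 3) / ((n+1)(n+2)) * a_n; check: a_0 = 1, a_1 = -1, a_2 = -3/2, a_3 = 4/3, a_4 = 13/8, a_5 = -6/5


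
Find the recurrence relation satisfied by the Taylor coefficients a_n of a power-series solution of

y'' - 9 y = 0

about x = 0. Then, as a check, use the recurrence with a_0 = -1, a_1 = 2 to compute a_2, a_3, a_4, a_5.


Substitute y = sum_n a_n x^n into y'' + (const) y = 0.
y''(x) = sum_{n>=0} (n+2)(n+1) a_{n+2} x^n.
The ODE becomes sum_n [(n+2)(n+1) a_{n+2} - 9 a_n] x^n = 0.
Setting each coefficient to zero gives the recurrence:
  (n+2)(n+1) a_{n+2} - 9 a_n = 0,
  a_{n+2} = 9 / ((n+1)(n+2)) a_n.

Check with a_0 = -1, a_1 = 2 (apply the recurrence for n = 0, 1, 2, 3): a_0 = -1, a_1 = 2, a_2 = -9/2, a_3 = 3, a_4 = -27/8, a_5 = 27/20.

a_{n+2} = 9/((n+1)(n+2)) * a_n; check: a_0 = -1, a_1 = 2, a_2 = -9/2, a_3 = 3, a_4 = -27/8, a_5 = 27/20


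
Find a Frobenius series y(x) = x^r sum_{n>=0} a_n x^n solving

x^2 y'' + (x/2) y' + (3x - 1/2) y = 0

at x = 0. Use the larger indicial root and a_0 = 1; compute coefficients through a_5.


Write in Frobenius form y'' + (p(x)/x) y' + (q(x)/x^2) y = 0:
  p(x) = 1/2,  q(x) = 3x - 1/2.
Indicial equation: r(r-1) + (1/2) r + (-1/2) = 0 -> roots r_1 = 1, r_2 = -1/2.
Take r = r_1 = 1. Let y(x) = x^r sum_{n>=0} a_n x^n with a_0 = 1.
Substitute y = x^r sum a_n x^n and match x^{r+n}. The recurrence is
  D(n) a_n + 3 a_{n-1} = 0,  where D(n) = (r+n)(r+n-1) + (1/2)(r+n) + (-1/2).
  a_n = -3 / D(n) * a_{n-1}.
Since the indicial polynomial factors as (r - r_1)(r - r_2), D(n) = (r_1 + n - r_1)(r_1 + n - r_2) = n(n + 3/2).
Evaluating step by step (a_0 = 1):
  n = 1: D(1) = 1(1 + 3/2) = 5/2; numerator = -3(1) = -3; a_1 = (-3)/(5/2) = -6/5
  n = 2: D(2) = 2(2 + 3/2) = 7; numerator = -3(-6/5) = 18/5; a_2 = (18/5)/(7) = 18/35
  n = 3: D(3) = 3(3 + 3/2) = 27/2; numerator = -3(18/35) = -54/35; a_3 = (-54/35)/(27/2) = -4/35
  n = 4: D(4) = 4(4 + 3/2) = 22; numerator = -3(-4/35) = 12/35; a_4 = (12/35)/(22) = 6/385
  n = 5: D(5) = 5(5 + 3/2) = 65/2; numerator = -3(6/385) = -18/385; a_5 = (-18/385)/(65/2) = -36/25025

r = 1; a_0 = 1; a_1 = -6/5; a_2 = 18/35; a_3 = -4/35; a_4 = 6/385; a_5 = -36/25025


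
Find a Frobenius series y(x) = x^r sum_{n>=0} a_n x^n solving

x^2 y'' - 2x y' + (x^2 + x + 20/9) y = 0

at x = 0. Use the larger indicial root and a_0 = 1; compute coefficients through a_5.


Write in Frobenius form y'' + (p(x)/x) y' + (q(x)/x^2) y = 0:
  p(x) = -2,  q(x) = x^2 + x + 20/9.
Indicial equation: r(r-1) + (-2) r + (20/9) = 0 -> roots r_1 = 5/3, r_2 = 4/3.
Take r = r_1 = 5/3. Let y(x) = x^r sum_{n>=0} a_n x^n with a_0 = 1.
Substitute y = x^r sum a_n x^n and match x^{r+n}. The recurrence is
  D(n) a_n + 1 a_{n-1} + 1 a_{n-2} = 0,  where D(n) = (r+n)(r+n-1) + (-2)(r+n) + (20/9).
  a_n = [-1 a_{n-1} - 1 a_{n-2}] / D(n).
Since the indicial polynomial factors as (r - r_1)(r - r_2), D(n) = (r_1 + n - r_1)(r_1 + n - r_2) = n(n + 1/3).
Evaluating step by step (a_0 = 1):
  n = 1: D(1) = 1(1 + 1/3) = 4/3; numerator = -1(1) = -1; a_1 = (-1)/(4/3) = -3/4
  n = 2: D(2) = 2(2 + 1/3) = 14/3; numerator = -1(-3/4) - 1(1) = -1/4; a_2 = (-1/4)/(14/3) = -3/56
  n = 3: D(3) = 3(3 + 1/3) = 10; numerator = -1(-3/56) - 1(-3/4) = 45/56; a_3 = (45/56)/(10) = 9/112
  n = 4: D(4) = 4(4 + 1/3) = 52/3; numerator = -1(9/112) - 1(-3/56) = -3/112; a_4 = (-3/112)/(52/3) = -9/5824
  n = 5: D(5) = 5(5 + 1/3) = 80/3; numerator = -1(-9/5824) - 1(9/112) = -459/5824; a_5 = (-459/5824)/(80/3) = -1377/465920

r = 5/3; a_0 = 1; a_1 = -3/4; a_2 = -3/56; a_3 = 9/112; a_4 = -9/5824; a_5 = -1377/465920


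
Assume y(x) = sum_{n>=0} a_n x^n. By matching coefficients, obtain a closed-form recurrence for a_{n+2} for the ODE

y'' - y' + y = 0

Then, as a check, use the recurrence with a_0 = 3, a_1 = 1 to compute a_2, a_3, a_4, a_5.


Substitute y = sum_n a_n x^n.
y''(x) has coefficient (n+2)(n+1) a_{n+2} at x^n;
-y'(x) has coefficient -(n+1) a_{n+1} at x^n;
y(x) has coefficient 1 a_n at x^n.
Matching x^n: (n+2)(n+1) a_{n+2} - (n+1) a_{n+1} + 1 a_n = 0.
Thus a_{n+2} = [(n+1) a_{n+1} - 1 a_n] / ((n+1)(n+2)).

Check with a_0 = 3, a_1 = 1 (apply the recurrence for n = 0, 1, 2, 3): a_0 = 3, a_1 = 1, a_2 = -1, a_3 = -1/2, a_4 = -1/24, a_5 = 1/60.

a_(n+2) = [(n+1) a_(n+1) - 1 a_n] / ((n+1)(n+2)); check: a_0 = 3, a_1 = 1, a_2 = -1, a_3 = -1/2, a_4 = -1/24, a_5 = 1/60


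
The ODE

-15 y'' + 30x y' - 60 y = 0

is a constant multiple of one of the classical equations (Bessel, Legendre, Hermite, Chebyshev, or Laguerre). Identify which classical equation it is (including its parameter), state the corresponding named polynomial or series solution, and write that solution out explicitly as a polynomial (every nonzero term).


All three coefficients share the factor -15; dividing through by -15 gives  y'' - 2x y' + 4 y = 0.
This matches the Hermite equation y'' - 2x y' + 2n y = 0 with 2n = 4, so n = 2; the polynomial solution is H_2(x).
With y = sum_k a_k x^k, matching x^k gives (k+2)(k+1) a_{k+2} = 2(k - n) a_k = 2(k - 2) a_k. The right side vanishes at k = 2, so the series with the parity of 2 terminates at degree 2.
Standard normalization: leading coefficient of H_n is 2^n, so a_2 = 2^2 = 4. Work downward with a_k = (k+1)(k+2) a_{k+2} / (2(k - n)):
  a_0 = (1)(2)(4) / (2(0 - 2)) = 8/(-4) = -2
Hence H_2(x) = 4 x^2 - 2.

H_2(x); series = 4 x^2 - 2


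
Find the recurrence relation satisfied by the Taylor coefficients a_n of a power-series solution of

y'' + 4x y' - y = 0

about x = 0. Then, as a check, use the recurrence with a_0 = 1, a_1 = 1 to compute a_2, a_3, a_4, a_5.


Substitute y = sum_n a_n x^n.
y''(x) has coefficient (n+2)(n+1) a_{n+2} at x^n;
4 x y'(x) has coefficient 4 n a_n at x^n (shift);
-y(x) has coefficient -1 a_n at x^n.
Matching x^n: (n+2)(n+1) a_{n+2} + (4n - 1) a_n = 0.
Thus a_{n+2} = (-4n + 1) / ((n+1)(n+2)) * a_n.

Check with a_0 = 1, a_1 = 1 (apply the recurrence for n = 0, 1, 2, 3): a_0 = 1, a_1 = 1, a_2 = 1/2, a_3 = -1/2, a_4 = -7/24, a_5 = 11/40.

a_(n+2) = (-4n + 1) / ((n+1)(n+2)) * a_n; check: a_0 = 1, a_1 = 1, a_2 = 1/2, a_3 = -1/2, a_4 = -7/24, a_5 = 11/40


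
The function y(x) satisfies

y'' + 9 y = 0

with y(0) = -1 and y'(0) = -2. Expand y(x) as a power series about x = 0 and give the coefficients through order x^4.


Ansatz: y(x) = sum_{n>=0} a_n x^n, so y'(x) = sum_{n>=1} n a_n x^(n-1) and y''(x) = sum_{n>=2} n(n-1) a_n x^(n-2).
Substitute into P(x) y'' + Q(x) y' + R(x) y = 0 with P(x) = 1, Q(x) = 0, R(x) = 9, and match powers of x.
Initial conditions: a_0 = -1, a_1 = -2.
Setting the coefficient of each power of x to zero and solving order by order (substituting the coefficients already found):
  x^0: 2 a_2 + 9 a_0 = 0  ->  2 a_2 = -9 a_0 = 9  ->  a_2 = 9/2
  x^1: 6 a_3 + 9 a_1 = 0  ->  6 a_3 = -9 a_1 = 18  ->  a_3 = 3
  x^2: 12 a_4 + 9 a_2 = 0  ->  12 a_4 = -9 a_2 = -81/2  ->  a_4 = -27/8
Truncated series: y(x) = -1 - 2 x + (9/2) x^2 + 3 x^3 - (27/8) x^4 + O(x^5).

a_0 = -1; a_1 = -2; a_2 = 9/2; a_3 = 3; a_4 = -27/8


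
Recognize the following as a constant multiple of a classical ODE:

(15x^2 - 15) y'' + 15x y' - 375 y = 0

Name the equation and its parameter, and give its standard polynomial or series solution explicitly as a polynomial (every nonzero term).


All three coefficients share the factor -15; dividing through by -15 gives  (1 - x^2) y'' - x y' + 25 y = 0.
This matches the Chebyshev equation (1 - x^2) y'' - x y' + n^2 y = 0 (note the -x y' term, not -2x y') with n^2 = 25, so n = 5; the polynomial solution is T_5(x).
With y = sum_k a_k x^k, matching x^k gives (k+2)(k+1) a_{k+2} = (k^2 - n^2) a_k = (k - 5)(k + 5) a_k. The right side vanishes at k = 5, so the series with the parity of 5 terminates at degree 5.
Standard normalization: leading coefficient of T_n is 2^(n-1), so a_5 = 2^4 = 16. Work downward with a_k = (k+1)(k+2) a_{k+2} / ((k - 5)(k + 5)):
  a_3 = (4)(5)(16) / ((3 - 5)(3 + 5)) = 320/(-16) = -20
  a_1 = (2)(3)(-20) / ((1 - 5)(1 + 5)) = -120/(-24) = 5
Hence T_5(x) = 16 x^5 - 20 x^3 + 5 x.

T_5(x); series = 16 x^5 - 20 x^3 + 5 x


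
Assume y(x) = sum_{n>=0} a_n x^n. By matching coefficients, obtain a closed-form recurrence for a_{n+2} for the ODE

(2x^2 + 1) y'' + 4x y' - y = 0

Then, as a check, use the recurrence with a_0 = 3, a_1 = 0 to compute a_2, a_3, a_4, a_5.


Substitute y = sum_n a_n x^n.
(1 + 2 x^2) y'' contributes (n+2)(n+1) a_{n+2} + 2 n(n-1) a_n at x^n.
4 x y'(x) contributes 4 n a_n at x^n.
-y(x) contributes -1 a_n at x^n.
Matching x^n: (n+2)(n+1) a_{n+2} + (2 n(n-1) + 4 n - 1) a_n = 0.
Thus a_{n+2} = (-2 n(n-1) - 4 n + 1) / ((n+1)(n+2)) * a_n.

Check with a_0 = 3, a_1 = 0 (apply the recurrence for n = 0, 1, 2, 3): a_0 = 3, a_1 = 0, a_2 = 3/2, a_3 = 0, a_4 = -11/8, a_5 = 0.

a_(n+2) = (-2 n(n-1) - 4 n + 1) / ((n+1)(n+2)) * a_n; check: a_0 = 3, a_1 = 0, a_2 = 3/2, a_3 = 0, a_4 = -11/8, a_5 = 0


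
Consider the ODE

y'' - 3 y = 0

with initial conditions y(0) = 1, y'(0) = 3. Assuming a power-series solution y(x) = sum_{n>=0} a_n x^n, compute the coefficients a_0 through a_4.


Ansatz: y(x) = sum_{n>=0} a_n x^n, so y'(x) = sum_{n>=1} n a_n x^(n-1) and y''(x) = sum_{n>=2} n(n-1) a_n x^(n-2).
Substitute into P(x) y'' + Q(x) y' + R(x) y = 0 with P(x) = 1, Q(x) = 0, R(x) = -3, and match powers of x.
Initial conditions: a_0 = 1, a_1 = 3.
Setting the coefficient of each power of x to zero and solving order by order (substituting the coefficients already found):
  x^0: 2 a_2 - 3 a_0 = 0  ->  2 a_2 = 3 a_0 = 3  ->  a_2 = 3/2
  x^1: 6 a_3 - 3 a_1 = 0  ->  6 a_3 = 3 a_1 = 9  ->  a_3 = 3/2
  x^2: 12 a_4 - 3 a_2 = 0  ->  12 a_4 = 3 a_2 = 9/2  ->  a_4 = 3/8
Truncated series: y(x) = 1 + 3 x + (3/2) x^2 + (3/2) x^3 + (3/8) x^4 + O(x^5).

a_0 = 1; a_1 = 3; a_2 = 3/2; a_3 = 3/2; a_4 = 3/8


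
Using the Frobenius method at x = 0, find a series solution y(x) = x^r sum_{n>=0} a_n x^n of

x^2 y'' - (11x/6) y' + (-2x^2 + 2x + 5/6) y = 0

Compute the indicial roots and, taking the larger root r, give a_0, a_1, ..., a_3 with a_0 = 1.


Write in Frobenius form y'' + (p(x)/x) y' + (q(x)/x^2) y = 0:
  p(x) = -11/6,  q(x) = -2x^2 + 2x + 5/6.
Indicial equation: r(r-1) + (-11/6) r + (5/6) = 0 -> roots r_1 = 5/2, r_2 = 1/3.
Take r = r_1 = 5/2. Let y(x) = x^r sum_{n>=0} a_n x^n with a_0 = 1.
Substitute y = x^r sum a_n x^n and match x^{r+n}. The recurrence is
  D(n) a_n + 2 a_{n-1} - 2 a_{n-2} = 0,  where D(n) = (r+n)(r+n-1) + (-11/6)(r+n) + (5/6).
  a_n = [-2 a_{n-1} + 2 a_{n-2}] / D(n).
Since the indicial polynomial factors as (r - r_1)(r - r_2), D(n) = (r_1 + n - r_1)(r_1 + n - r_2) = n(n + 13/6).
Evaluating step by step (a_0 = 1):
  n = 1: D(1) = 1(1 + 13/6) = 19/6; numerator = -2(1) = -2; a_1 = (-2)/(19/6) = -12/19
  n = 2: D(2) = 2(2 + 13/6) = 25/3; numerator = -2(-12/19) + 2(1) = 62/19; a_2 = (62/19)/(25/3) = 186/475
  n = 3: D(3) = 3(3 + 13/6) = 31/2; numerator = -2(186/475) + 2(-12/19) = -972/475; a_3 = (-972/475)/(31/2) = -1944/14725

r = 5/2; a_0 = 1; a_1 = -12/19; a_2 = 186/475; a_3 = -1944/14725
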